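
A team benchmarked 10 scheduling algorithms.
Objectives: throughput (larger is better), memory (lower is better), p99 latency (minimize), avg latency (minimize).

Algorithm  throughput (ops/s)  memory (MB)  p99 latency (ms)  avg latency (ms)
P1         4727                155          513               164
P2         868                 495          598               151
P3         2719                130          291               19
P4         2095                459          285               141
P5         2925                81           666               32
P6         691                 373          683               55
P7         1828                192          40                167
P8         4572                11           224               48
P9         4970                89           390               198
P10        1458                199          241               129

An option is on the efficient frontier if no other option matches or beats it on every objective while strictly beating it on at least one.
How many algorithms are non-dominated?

P1: not dominated.
P2: dominated by P3 (throughput 2719≥868, memory 130≤495, p99 latency 291≤598, avg latency 19≤151).
P3: not dominated (best avg latency).
P4: dominated by P8 (throughput 4572≥2095, memory 11≤459, p99 latency 224≤285, avg latency 48≤141).
P5: not dominated.
P6: dominated by P3 (throughput 2719≥691, memory 130≤373, p99 latency 291≤683, avg latency 19≤55).
P7: not dominated (best p99 latency).
P8: not dominated (best memory).
P9: not dominated (best throughput).
P10: dominated by P8 (throughput 4572≥1458, memory 11≤199, p99 latency 224≤241, avg latency 48≤129).
Pareto-optimal: P1, P3, P5, P7, P8, P9 → 6.

6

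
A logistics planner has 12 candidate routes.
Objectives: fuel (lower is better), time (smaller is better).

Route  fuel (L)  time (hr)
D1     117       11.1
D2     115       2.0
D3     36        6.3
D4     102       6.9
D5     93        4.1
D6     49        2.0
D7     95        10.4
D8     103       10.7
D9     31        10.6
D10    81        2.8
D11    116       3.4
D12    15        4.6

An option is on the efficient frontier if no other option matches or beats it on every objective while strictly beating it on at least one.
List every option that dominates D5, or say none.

D6: fuel 49≤93, time 2.0≤4.1 — dominates D5.
D10: fuel 81≤93, time 2.8≤4.1 — dominates D5.
Others (D1, D2, D3, D4, D7, D8, D9, D11, D12) are each worse than D5 on at least one objective.

D6, D10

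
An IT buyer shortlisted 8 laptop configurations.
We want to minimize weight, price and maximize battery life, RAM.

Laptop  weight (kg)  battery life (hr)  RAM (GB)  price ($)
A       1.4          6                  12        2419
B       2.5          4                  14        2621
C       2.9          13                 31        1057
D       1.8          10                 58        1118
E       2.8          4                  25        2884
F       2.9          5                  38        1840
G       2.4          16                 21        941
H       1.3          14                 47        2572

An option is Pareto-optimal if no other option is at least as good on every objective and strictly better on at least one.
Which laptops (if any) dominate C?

none

A: worse on battery life (6 vs 13).
B: worse on battery life (4 vs 13).
D: worse on battery life (10 vs 13).
E: worse on battery life (4 vs 13).
F: worse on battery life (5 vs 13).
G: worse on RAM (21 vs 31).
H: worse on price (2572 vs 1057).
No option dominates C.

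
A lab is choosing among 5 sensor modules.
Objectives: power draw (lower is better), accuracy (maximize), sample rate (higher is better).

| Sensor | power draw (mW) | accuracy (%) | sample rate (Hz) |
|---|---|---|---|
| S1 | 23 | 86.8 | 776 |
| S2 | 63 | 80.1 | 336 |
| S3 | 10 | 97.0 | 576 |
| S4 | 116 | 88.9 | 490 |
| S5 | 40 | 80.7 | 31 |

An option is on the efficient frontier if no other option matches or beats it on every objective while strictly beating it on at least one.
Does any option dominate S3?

S1: worse on power draw (23 vs 10).
S2: worse on power draw (63 vs 10).
S4: worse on power draw (116 vs 10).
S5: worse on power draw (40 vs 10).
No option is at least as good as S3 on every objective and strictly better on one.

No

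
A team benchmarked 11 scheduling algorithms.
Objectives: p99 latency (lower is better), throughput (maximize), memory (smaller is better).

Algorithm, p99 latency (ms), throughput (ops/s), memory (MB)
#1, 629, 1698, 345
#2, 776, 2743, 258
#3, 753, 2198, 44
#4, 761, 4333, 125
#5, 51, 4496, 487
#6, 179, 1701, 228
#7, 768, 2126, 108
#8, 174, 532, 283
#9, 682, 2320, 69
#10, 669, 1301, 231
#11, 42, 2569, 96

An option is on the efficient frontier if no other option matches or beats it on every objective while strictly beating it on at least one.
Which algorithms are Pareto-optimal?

#3, #4, #5, #9, #11

#1: dominated by #6 (p99 latency 179≤629, throughput 1701≥1698, memory 228≤345).
#2: dominated by #4 (p99 latency 761≤776, throughput 4333≥2743, memory 125≤258).
#3: not dominated (best memory).
#4: not dominated.
#5: not dominated (best throughput).
#6: dominated by #11 (p99 latency 42≤179, throughput 2569≥1701, memory 96≤228).
#7: dominated by #3 (p99 latency 753≤768, throughput 2198≥2126, memory 44≤108).
#8: dominated by #11 (p99 latency 42≤174, throughput 2569≥532, memory 96≤283).
#9: not dominated.
#10: dominated by #6 (p99 latency 179≤669, throughput 1701≥1301, memory 228≤231).
#11: not dominated (best p99 latency).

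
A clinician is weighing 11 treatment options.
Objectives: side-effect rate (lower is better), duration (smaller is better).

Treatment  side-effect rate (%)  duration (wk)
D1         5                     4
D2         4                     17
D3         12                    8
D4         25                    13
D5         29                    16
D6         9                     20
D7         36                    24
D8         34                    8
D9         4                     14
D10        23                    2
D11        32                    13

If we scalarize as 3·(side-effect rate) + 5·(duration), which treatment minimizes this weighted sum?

D1

D1: 3·5 + 5·4 = 35
D2: 3·4 + 5·17 = 97
D3: 3·12 + 5·8 = 76
D4: 3·25 + 5·13 = 140
D5: 3·29 + 5·16 = 167
D6: 3·9 + 5·20 = 127
D7: 3·36 + 5·24 = 228
D8: 3·34 + 5·8 = 142
D9: 3·4 + 5·14 = 82
D10: 3·23 + 5·2 = 79
D11: 3·32 + 5·13 = 161
Lowest: D1 at 35.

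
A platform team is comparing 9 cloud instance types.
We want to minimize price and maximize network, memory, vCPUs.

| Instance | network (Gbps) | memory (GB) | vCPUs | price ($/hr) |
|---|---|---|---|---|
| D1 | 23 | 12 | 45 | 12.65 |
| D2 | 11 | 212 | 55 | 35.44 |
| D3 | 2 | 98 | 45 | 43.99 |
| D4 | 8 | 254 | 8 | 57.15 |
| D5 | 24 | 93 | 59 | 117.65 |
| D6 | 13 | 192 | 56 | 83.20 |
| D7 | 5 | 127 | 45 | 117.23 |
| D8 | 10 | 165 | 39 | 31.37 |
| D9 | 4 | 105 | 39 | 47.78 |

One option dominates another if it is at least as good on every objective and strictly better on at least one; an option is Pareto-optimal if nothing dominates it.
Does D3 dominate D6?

No

D3 vs D6: D3 is worse on network (2 vs 13), so it does not dominate D6.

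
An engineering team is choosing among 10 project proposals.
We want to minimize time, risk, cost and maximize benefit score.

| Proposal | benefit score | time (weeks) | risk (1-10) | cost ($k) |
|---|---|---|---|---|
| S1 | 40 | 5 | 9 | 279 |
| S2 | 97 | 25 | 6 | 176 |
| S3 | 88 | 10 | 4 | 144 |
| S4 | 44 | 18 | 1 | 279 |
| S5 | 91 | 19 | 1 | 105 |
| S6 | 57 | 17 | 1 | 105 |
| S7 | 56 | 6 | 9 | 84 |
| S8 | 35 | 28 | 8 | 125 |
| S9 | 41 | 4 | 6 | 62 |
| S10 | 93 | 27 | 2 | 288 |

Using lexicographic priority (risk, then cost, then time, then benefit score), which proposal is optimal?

First minimize risk: best is 1, kept {S4, S5, S6}.
Then minimize cost: best is 105, kept {S5, S6}.
Then minimize time: best is 17, kept {S6}.

S6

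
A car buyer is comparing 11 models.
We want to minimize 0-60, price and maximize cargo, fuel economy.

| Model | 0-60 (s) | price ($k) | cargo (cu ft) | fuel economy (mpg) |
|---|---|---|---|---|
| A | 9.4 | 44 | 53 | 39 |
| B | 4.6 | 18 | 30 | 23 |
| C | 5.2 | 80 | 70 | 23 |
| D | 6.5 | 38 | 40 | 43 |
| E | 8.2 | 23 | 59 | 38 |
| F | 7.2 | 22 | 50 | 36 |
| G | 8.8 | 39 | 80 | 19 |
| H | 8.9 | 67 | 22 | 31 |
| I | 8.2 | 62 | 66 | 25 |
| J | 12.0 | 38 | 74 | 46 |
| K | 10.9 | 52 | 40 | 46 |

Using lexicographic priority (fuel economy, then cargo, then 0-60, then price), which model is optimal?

J

First maximize fuel economy: best is 46, kept {J, K}.
Then maximize cargo: best is 74, kept {J}.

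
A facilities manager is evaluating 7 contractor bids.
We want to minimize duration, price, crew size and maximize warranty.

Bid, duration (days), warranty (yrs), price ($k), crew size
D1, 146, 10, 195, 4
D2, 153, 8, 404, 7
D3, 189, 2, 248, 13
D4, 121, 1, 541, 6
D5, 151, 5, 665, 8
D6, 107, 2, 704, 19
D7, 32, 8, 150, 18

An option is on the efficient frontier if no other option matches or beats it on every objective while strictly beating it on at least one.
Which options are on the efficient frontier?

D1: not dominated (best warranty).
D2: dominated by D1 (duration 146≤153, warranty 10≥8, price 195≤404, crew size 4≤7).
D3: dominated by D1 (duration 146≤189, warranty 10≥2, price 195≤248, crew size 4≤13).
D4: not dominated.
D5: dominated by D1 (duration 146≤151, warranty 10≥5, price 195≤665, crew size 4≤8).
D6: dominated by D7 (duration 32≤107, warranty 8≥2, price 150≤704, crew size 18≤19).
D7: not dominated (best duration).

D1, D4, D7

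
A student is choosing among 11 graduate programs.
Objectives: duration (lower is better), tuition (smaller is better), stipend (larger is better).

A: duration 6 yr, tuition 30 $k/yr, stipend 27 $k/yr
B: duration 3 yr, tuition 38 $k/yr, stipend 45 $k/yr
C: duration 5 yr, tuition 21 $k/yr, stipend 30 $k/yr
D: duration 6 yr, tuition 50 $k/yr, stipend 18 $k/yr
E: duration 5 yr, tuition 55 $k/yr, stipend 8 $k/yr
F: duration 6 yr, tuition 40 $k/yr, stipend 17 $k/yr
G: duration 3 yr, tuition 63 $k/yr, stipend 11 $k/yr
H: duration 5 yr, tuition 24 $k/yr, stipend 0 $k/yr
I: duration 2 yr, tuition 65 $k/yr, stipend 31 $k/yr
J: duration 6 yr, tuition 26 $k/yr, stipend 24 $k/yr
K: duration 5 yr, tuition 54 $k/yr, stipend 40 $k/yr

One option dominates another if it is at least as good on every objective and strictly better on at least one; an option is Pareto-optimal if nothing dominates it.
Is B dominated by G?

G vs B: G is worse on tuition (63 vs 38), so it does not dominate B.

No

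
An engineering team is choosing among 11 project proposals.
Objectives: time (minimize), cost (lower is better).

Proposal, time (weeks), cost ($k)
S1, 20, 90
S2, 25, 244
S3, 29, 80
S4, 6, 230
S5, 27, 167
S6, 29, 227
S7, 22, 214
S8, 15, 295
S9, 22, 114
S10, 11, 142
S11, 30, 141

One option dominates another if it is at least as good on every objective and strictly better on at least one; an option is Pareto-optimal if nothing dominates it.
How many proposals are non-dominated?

4

S1: not dominated.
S2: dominated by S1 (time 20≤25, cost 90≤244).
S3: not dominated (best cost).
S4: not dominated (best time).
S5: dominated by S1 (time 20≤27, cost 90≤167).
S6: dominated by S1 (time 20≤29, cost 90≤227).
S7: dominated by S1 (time 20≤22, cost 90≤214).
S8: dominated by S4 (time 6≤15, cost 230≤295).
S9: dominated by S1 (time 20≤22, cost 90≤114).
S10: not dominated.
S11: dominated by S1 (time 20≤30, cost 90≤141).
Pareto-optimal: S1, S3, S4, S10 → 4.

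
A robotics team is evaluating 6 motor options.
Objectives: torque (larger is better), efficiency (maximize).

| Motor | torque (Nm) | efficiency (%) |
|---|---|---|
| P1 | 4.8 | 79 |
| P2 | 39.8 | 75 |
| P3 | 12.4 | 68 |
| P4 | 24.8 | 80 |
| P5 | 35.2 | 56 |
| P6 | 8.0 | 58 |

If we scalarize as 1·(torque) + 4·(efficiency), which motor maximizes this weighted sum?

P1: 1·4.8 + 4·79 = 320.8
P2: 1·39.8 + 4·75 = 339.8
P3: 1·12.4 + 4·68 = 284.4
P4: 1·24.8 + 4·80 = 344.8
P5: 1·35.2 + 4·56 = 259.2
P6: 1·8.0 + 4·58 = 240.0
Highest: P4 at 344.8.

P4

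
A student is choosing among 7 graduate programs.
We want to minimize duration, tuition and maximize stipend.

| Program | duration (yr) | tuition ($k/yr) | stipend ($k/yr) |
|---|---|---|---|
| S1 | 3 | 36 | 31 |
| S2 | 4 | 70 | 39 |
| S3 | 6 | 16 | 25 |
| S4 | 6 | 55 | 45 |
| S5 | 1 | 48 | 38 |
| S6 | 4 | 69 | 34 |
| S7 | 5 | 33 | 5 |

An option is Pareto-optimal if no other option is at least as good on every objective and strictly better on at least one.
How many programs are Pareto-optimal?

S1: not dominated.
S2: not dominated.
S3: not dominated (best tuition).
S4: not dominated (best stipend).
S5: not dominated (best duration).
S6: dominated by S5 (duration 1≤4, tuition 48≤69, stipend 38≥34).
S7: not dominated.
Pareto-optimal: S1, S2, S3, S4, S5, S7 → 6.

6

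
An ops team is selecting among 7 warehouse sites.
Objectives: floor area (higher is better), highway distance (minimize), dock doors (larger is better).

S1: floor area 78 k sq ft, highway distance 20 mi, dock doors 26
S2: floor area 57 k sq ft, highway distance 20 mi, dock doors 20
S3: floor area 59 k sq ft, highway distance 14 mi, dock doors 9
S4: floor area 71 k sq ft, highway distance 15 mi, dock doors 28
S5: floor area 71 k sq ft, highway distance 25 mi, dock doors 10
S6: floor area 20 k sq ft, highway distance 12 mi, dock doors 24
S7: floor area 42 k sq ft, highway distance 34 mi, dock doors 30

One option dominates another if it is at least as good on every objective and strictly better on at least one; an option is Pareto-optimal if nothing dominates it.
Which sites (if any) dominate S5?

S1: floor area 78≥71, highway distance 20≤25, dock doors 26≥10 — dominates S5.
S4: floor area 71≥71, highway distance 15≤25, dock doors 28≥10 — dominates S5.
Others (S2, S3, S6, S7) are each worse than S5 on at least one objective.

S1, S4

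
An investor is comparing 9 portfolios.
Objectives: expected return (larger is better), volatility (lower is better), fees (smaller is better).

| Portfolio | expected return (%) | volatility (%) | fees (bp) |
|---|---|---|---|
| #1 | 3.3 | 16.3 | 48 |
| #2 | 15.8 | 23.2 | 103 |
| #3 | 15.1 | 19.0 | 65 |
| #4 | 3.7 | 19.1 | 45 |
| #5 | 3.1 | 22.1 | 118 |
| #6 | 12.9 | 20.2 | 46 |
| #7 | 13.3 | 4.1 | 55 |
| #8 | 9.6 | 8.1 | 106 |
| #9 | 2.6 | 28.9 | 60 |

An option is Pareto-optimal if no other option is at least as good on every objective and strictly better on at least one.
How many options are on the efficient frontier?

#1: not dominated.
#2: not dominated (best expected return).
#3: not dominated.
#4: not dominated (best fees).
#5: dominated by #1 (expected return 3.3≥3.1, volatility 16.3≤22.1, fees 48≤118).
#6: not dominated.
#7: not dominated (best volatility).
#8: dominated by #7 (expected return 13.3≥9.6, volatility 4.1≤8.1, fees 55≤106).
#9: dominated by #1 (expected return 3.3≥2.6, volatility 16.3≤28.9, fees 48≤60).
Pareto-optimal: #1, #2, #3, #4, #6, #7 → 6.

6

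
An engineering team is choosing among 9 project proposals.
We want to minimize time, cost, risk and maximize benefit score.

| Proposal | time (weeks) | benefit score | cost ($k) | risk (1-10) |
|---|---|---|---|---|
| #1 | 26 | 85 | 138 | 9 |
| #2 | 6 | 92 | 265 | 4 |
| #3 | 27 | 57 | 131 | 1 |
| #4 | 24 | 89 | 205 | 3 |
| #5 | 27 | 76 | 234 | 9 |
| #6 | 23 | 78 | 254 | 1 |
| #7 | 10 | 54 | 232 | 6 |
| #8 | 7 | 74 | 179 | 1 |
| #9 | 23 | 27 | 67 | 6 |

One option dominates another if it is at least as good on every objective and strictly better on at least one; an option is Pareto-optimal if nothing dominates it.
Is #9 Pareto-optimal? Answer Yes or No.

#1: worse on time (26 vs 23).
#2: worse on cost (265 vs 67).
#3: worse on time (27 vs 23).
#4: worse on time (24 vs 23).
#5: worse on time (27 vs 23).
#6: worse on cost (254 vs 67).
#7: worse on cost (232 vs 67).
#8: worse on cost (179 vs 67).
No option is at least as good as #9 on every objective and strictly better on one.

Yes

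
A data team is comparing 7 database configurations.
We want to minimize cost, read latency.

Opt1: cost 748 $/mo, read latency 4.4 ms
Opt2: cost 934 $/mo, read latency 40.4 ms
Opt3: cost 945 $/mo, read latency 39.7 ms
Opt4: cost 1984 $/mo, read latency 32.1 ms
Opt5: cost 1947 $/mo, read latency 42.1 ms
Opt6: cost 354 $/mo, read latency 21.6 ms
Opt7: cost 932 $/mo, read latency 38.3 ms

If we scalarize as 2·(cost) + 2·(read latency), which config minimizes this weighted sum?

Opt6

Opt1: 2·748 + 2·4.4 = 1504.8
Opt2: 2·934 + 2·40.4 = 1948.8
Opt3: 2·945 + 2·39.7 = 1969.4
Opt4: 2·1984 + 2·32.1 = 4032.2
Opt5: 2·1947 + 2·42.1 = 3978.2
Opt6: 2·354 + 2·21.6 = 751.2
Opt7: 2·932 + 2·38.3 = 1940.6
Lowest: Opt6 at 751.2.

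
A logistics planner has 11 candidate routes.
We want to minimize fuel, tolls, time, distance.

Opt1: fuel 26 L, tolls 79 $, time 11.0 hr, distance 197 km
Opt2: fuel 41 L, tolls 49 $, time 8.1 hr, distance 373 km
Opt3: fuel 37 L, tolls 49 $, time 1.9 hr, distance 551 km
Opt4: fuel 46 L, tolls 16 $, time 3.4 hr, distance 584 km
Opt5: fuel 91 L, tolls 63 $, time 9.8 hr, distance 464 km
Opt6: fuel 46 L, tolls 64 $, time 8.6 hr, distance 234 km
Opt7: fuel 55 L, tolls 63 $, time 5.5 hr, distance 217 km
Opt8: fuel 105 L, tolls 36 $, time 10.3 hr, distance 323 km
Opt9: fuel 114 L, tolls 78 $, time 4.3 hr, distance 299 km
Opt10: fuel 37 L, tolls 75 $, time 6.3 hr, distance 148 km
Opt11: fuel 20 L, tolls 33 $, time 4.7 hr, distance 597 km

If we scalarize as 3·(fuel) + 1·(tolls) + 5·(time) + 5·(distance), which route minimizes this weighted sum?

Opt10

Opt1: 3·26 + 1·79 + 5·11.0 + 5·197 = 1197.0
Opt2: 3·41 + 1·49 + 5·8.1 + 5·373 = 2077.5
Opt3: 3·37 + 1·49 + 5·1.9 + 5·551 = 2924.5
Opt4: 3·46 + 1·16 + 5·3.4 + 5·584 = 3091.0
Opt5: 3·91 + 1·63 + 5·9.8 + 5·464 = 2705.0
Opt6: 3·46 + 1·64 + 5·8.6 + 5·234 = 1415.0
Opt7: 3·55 + 1·63 + 5·5.5 + 5·217 = 1340.5
Opt8: 3·105 + 1·36 + 5·10.3 + 5·323 = 2017.5
Opt9: 3·114 + 1·78 + 5·4.3 + 5·299 = 1936.5
Opt10: 3·37 + 1·75 + 5·6.3 + 5·148 = 957.5
Opt11: 3·20 + 1·33 + 5·4.7 + 5·597 = 3101.5
Lowest: Opt10 at 957.5.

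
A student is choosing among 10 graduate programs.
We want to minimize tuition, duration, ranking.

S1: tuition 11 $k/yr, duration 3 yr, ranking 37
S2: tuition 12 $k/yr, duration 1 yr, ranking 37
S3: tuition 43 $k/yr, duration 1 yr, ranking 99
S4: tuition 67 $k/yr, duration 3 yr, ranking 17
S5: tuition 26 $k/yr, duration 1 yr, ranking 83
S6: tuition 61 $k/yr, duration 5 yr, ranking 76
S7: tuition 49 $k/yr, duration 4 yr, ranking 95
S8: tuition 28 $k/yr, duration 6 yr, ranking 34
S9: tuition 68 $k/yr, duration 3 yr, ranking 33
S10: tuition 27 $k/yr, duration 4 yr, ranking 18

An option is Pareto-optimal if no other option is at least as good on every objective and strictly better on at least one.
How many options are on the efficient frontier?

4

S1: not dominated (best tuition).
S2: not dominated.
S3: dominated by S2 (tuition 12≤43, duration 1≤1, ranking 37≤99).
S4: not dominated (best ranking).
S5: dominated by S2 (tuition 12≤26, duration 1≤1, ranking 37≤83).
S6: dominated by S1 (tuition 11≤61, duration 3≤5, ranking 37≤76).
S7: dominated by S1 (tuition 11≤49, duration 3≤4, ranking 37≤95).
S8: dominated by S10 (tuition 27≤28, duration 4≤6, ranking 18≤34).
S9: dominated by S4 (tuition 67≤68, duration 3≤3, ranking 17≤33).
S10: not dominated.
Pareto-optimal: S1, S2, S4, S10 → 4.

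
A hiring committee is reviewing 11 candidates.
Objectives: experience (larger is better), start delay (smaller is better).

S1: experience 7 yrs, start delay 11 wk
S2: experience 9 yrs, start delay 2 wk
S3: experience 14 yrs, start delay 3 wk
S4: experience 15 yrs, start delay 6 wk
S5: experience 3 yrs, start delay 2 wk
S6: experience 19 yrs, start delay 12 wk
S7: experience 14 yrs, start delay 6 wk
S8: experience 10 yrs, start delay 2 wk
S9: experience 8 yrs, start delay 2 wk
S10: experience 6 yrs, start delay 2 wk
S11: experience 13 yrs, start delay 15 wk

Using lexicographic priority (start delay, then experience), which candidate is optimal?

First minimize start delay: best is 2, kept {S2, S5, S8, S9, S10}.
Then maximize experience: best is 10, kept {S8}.

S8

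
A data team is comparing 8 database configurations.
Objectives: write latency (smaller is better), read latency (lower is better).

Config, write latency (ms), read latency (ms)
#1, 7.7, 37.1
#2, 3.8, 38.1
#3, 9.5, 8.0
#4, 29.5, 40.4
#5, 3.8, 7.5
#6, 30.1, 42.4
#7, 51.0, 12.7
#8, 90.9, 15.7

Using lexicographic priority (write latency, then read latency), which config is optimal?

First minimize write latency: best is 3.8, kept {#2, #5}.
Then minimize read latency: best is 7.5, kept {#5}.

#5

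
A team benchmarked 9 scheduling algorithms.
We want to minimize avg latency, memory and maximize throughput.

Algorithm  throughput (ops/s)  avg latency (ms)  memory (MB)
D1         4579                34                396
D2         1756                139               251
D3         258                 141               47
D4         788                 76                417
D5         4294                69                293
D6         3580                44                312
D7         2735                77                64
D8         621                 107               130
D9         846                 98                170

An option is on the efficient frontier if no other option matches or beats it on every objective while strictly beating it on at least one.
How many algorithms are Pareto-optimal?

D1: not dominated (best throughput).
D2: dominated by D7 (throughput 2735≥1756, avg latency 77≤139, memory 64≤251).
D3: not dominated (best memory).
D4: dominated by D1 (throughput 4579≥788, avg latency 34≤76, memory 396≤417).
D5: not dominated.
D6: not dominated.
D7: not dominated.
D8: dominated by D7 (throughput 2735≥621, avg latency 77≤107, memory 64≤130).
D9: dominated by D7 (throughput 2735≥846, avg latency 77≤98, memory 64≤170).
Pareto-optimal: D1, D3, D5, D6, D7 → 5.

5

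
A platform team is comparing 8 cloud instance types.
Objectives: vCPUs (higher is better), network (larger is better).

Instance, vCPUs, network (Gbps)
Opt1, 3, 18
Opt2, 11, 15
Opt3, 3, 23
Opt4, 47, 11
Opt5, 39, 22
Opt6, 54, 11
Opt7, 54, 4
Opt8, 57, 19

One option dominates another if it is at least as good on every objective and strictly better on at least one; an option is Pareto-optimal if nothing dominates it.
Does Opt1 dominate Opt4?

Opt1 vs Opt4: Opt1 is worse on vCPUs (3 vs 47), so it does not dominate Opt4.

No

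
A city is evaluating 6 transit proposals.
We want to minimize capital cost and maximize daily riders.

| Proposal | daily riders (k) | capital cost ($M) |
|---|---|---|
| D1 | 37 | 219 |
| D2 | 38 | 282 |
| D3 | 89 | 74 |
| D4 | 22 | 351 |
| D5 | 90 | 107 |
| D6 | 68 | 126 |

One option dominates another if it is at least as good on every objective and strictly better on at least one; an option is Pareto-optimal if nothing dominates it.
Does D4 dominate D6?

D4 vs D6: D4 is worse on daily riders (22 vs 68), so it does not dominate D6.

No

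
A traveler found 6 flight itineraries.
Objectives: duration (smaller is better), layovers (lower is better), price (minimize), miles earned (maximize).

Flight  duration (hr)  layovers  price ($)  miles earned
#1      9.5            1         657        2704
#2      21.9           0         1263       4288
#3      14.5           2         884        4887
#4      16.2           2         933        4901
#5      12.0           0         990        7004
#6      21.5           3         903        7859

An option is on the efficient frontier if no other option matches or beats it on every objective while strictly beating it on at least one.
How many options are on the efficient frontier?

5

#1: not dominated (best duration).
#2: dominated by #5 (duration 12.0≤21.9, layovers 0≤0, price 990≤1263, miles earned 7004≥4288).
#3: not dominated.
#4: not dominated.
#5: not dominated.
#6: not dominated (best miles earned).
Pareto-optimal: #1, #3, #4, #5, #6 → 5.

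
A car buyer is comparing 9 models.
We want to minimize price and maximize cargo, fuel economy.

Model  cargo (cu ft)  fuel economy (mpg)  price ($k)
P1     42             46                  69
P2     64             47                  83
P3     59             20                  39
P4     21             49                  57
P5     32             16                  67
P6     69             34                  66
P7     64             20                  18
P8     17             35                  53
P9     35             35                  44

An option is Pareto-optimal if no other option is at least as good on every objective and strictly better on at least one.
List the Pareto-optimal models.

P1: not dominated.
P2: not dominated.
P3: dominated by P7 (cargo 64≥59, fuel economy 20≥20, price 18≤39).
P4: not dominated (best fuel economy).
P5: dominated by P3 (cargo 59≥32, fuel economy 20≥16, price 39≤67).
P6: not dominated (best cargo).
P7: not dominated (best price).
P8: dominated by P9 (cargo 35≥17, fuel economy 35≥35, price 44≤53).
P9: not dominated.

P1, P2, P4, P6, P7, P9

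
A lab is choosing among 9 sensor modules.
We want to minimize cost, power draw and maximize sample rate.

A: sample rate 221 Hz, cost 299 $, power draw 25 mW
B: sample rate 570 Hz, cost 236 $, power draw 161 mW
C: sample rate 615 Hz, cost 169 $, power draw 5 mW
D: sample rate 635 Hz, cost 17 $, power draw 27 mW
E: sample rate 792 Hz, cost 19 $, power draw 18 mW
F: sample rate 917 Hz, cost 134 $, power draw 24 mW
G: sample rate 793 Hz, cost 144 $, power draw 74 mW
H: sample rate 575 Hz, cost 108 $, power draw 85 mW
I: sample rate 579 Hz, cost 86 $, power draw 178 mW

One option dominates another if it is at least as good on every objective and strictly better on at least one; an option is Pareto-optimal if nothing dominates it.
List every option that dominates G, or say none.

F

F: sample rate 917≥793, cost 134≤144, power draw 24≤74 — dominates G.
Others (A, B, C, D, E, H, I) are each worse than G on at least one objective.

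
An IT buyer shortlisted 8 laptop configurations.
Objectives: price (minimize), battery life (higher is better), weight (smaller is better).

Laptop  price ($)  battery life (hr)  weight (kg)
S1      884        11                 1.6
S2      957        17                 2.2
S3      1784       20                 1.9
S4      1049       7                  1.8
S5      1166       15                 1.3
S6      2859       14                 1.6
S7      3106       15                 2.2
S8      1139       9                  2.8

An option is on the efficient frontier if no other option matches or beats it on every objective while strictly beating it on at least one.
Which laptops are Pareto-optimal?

S1: not dominated (best price).
S2: not dominated.
S3: not dominated (best battery life).
S4: dominated by S1 (price 884≤1049, battery life 11≥7, weight 1.6≤1.8).
S5: not dominated (best weight).
S6: dominated by S5 (price 1166≤2859, battery life 15≥14, weight 1.3≤1.6).
S7: dominated by S2 (price 957≤3106, battery life 17≥15, weight 2.2≤2.2).
S8: dominated by S1 (price 884≤1139, battery life 11≥9, weight 1.6≤2.8).

S1, S2, S3, S5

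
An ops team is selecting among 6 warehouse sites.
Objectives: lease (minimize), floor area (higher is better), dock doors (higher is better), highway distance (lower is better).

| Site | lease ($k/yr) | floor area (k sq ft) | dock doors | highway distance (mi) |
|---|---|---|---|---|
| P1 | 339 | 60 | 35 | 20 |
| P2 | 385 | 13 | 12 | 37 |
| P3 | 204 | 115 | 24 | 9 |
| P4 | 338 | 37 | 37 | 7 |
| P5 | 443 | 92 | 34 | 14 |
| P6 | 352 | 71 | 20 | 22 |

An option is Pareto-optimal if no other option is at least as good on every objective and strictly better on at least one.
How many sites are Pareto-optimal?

P1: not dominated.
P2: dominated by P1 (lease 339≤385, floor area 60≥13, dock doors 35≥12, highway distance 20≤37).
P3: not dominated (best lease).
P4: not dominated (best dock doors).
P5: not dominated.
P6: dominated by P3 (lease 204≤352, floor area 115≥71, dock doors 24≥20, highway distance 9≤22).
Pareto-optimal: P1, P3, P4, P5 → 4.

4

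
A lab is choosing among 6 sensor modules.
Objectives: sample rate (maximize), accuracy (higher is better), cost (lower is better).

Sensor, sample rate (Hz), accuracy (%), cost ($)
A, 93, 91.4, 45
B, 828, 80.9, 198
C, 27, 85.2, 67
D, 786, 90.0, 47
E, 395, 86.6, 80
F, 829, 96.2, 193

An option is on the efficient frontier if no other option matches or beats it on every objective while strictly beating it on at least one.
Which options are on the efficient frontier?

A: not dominated (best cost).
B: dominated by F (sample rate 829≥828, accuracy 96.2≥80.9, cost 193≤198).
C: dominated by A (sample rate 93≥27, accuracy 91.4≥85.2, cost 45≤67).
D: not dominated.
E: dominated by D (sample rate 786≥395, accuracy 90.0≥86.6, cost 47≤80).
F: not dominated (best sample rate).

A, D, F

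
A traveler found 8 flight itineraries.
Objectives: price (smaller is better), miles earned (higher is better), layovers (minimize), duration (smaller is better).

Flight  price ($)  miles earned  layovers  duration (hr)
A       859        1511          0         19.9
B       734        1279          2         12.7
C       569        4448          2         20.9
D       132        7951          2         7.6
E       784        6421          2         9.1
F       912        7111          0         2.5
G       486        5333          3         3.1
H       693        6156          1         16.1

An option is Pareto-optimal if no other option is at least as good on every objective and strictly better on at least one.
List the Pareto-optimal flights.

A, D, F, G, H

A: not dominated.
B: dominated by D (price 132≤734, miles earned 7951≥1279, layovers 2≤2, duration 7.6≤12.7).
C: dominated by D (price 132≤569, miles earned 7951≥4448, layovers 2≤2, duration 7.6≤20.9).
D: not dominated (best price).
E: dominated by D (price 132≤784, miles earned 7951≥6421, layovers 2≤2, duration 7.6≤9.1).
F: not dominated (best duration).
G: not dominated.
H: not dominated.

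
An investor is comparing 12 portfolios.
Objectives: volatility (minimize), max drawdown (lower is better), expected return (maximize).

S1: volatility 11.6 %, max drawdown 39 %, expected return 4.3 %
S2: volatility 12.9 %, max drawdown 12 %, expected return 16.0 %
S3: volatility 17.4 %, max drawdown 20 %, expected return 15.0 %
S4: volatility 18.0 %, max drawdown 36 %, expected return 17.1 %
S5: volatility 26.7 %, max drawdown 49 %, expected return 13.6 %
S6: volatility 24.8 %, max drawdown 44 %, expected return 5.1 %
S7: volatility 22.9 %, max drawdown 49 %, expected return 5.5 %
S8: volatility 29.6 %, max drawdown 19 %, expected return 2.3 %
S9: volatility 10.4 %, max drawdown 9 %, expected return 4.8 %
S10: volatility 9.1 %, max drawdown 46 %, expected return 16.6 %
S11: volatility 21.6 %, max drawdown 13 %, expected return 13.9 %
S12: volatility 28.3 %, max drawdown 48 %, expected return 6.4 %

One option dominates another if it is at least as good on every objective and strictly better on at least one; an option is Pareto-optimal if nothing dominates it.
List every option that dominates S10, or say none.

none

S1: worse on volatility (11.6 vs 9.1).
S2: worse on volatility (12.9 vs 9.1).
S3: worse on volatility (17.4 vs 9.1).
S4: worse on volatility (18.0 vs 9.1).
S5: worse on volatility (26.7 vs 9.1).
S6: worse on volatility (24.8 vs 9.1).
S7: worse on volatility (22.9 vs 9.1).
S8: worse on volatility (29.6 vs 9.1).
S9: worse on volatility (10.4 vs 9.1).
S11: worse on volatility (21.6 vs 9.1).
S12: worse on volatility (28.3 vs 9.1).
No option dominates S10.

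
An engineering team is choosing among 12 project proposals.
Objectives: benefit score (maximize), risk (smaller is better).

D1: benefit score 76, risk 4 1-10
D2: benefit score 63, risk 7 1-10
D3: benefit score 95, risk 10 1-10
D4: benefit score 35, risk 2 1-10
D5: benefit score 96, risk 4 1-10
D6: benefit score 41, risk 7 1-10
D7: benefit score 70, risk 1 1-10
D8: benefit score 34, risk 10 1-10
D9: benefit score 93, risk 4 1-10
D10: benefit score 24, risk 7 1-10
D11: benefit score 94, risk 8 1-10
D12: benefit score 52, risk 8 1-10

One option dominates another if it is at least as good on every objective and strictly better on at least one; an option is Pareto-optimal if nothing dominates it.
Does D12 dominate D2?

D12 vs D2: D12 is worse on benefit score (52 vs 63), so it does not dominate D2.

No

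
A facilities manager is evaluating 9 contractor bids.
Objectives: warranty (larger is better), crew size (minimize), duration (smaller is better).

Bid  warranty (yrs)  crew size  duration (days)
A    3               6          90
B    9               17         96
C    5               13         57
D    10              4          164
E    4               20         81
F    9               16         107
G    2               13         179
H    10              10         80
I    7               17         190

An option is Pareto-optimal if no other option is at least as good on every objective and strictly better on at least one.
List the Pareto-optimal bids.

A: not dominated.
B: dominated by H (warranty 10≥9, crew size 10≤17, duration 80≤96).
C: not dominated (best duration).
D: not dominated (best crew size).
E: dominated by C (warranty 5≥4, crew size 13≤20, duration 57≤81).
F: dominated by H (warranty 10≥9, crew size 10≤16, duration 80≤107).
G: dominated by A (warranty 3≥2, crew size 6≤13, duration 90≤179).
H: not dominated.
I: dominated by B (warranty 9≥7, crew size 17≤17, duration 96≤190).

A, C, D, H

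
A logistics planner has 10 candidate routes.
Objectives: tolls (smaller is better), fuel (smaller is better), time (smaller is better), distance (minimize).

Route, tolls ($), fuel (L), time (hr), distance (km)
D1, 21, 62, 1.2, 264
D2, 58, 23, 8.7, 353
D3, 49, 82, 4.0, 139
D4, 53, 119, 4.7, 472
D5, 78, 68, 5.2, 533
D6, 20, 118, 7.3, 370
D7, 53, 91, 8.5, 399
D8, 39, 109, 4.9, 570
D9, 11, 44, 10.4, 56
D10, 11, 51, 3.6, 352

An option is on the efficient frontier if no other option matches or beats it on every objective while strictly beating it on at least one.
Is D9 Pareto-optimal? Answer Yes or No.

Yes

D1: worse on tolls (21 vs 11).
D2: worse on tolls (58 vs 11).
D3: worse on tolls (49 vs 11).
D4: worse on tolls (53 vs 11).
D5: worse on tolls (78 vs 11).
D6: worse on tolls (20 vs 11).
D7: worse on tolls (53 vs 11).
D8: worse on tolls (39 vs 11).
D10: worse on fuel (51 vs 44).
No option is at least as good as D9 on every objective and strictly better on one.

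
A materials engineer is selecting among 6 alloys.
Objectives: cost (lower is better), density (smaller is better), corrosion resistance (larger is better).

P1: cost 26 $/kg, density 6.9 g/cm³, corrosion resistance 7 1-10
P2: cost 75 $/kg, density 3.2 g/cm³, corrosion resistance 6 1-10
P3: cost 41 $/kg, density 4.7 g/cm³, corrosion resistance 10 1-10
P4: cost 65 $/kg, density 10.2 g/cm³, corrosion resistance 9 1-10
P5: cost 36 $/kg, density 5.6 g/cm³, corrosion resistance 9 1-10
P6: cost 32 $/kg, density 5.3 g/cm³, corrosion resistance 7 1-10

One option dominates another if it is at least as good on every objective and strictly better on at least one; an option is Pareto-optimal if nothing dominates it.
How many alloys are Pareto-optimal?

P1: not dominated (best cost).
P2: not dominated (best density).
P3: not dominated (best corrosion resistance).
P4: dominated by P3 (cost 41≤65, density 4.7≤10.2, corrosion resistance 10≥9).
P5: not dominated.
P6: not dominated.
Pareto-optimal: P1, P2, P3, P5, P6 → 5.

5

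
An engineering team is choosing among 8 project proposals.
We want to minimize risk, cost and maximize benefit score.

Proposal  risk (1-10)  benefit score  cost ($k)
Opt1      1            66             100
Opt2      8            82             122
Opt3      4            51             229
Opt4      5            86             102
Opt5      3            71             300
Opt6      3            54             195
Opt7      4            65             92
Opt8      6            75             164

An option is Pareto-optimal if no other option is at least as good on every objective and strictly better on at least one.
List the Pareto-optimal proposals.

Opt1: not dominated (best risk).
Opt2: dominated by Opt4 (risk 5≤8, benefit score 86≥82, cost 102≤122).
Opt3: dominated by Opt1 (risk 1≤4, benefit score 66≥51, cost 100≤229).
Opt4: not dominated (best benefit score).
Opt5: not dominated.
Opt6: dominated by Opt1 (risk 1≤3, benefit score 66≥54, cost 100≤195).
Opt7: not dominated (best cost).
Opt8: dominated by Opt4 (risk 5≤6, benefit score 86≥75, cost 102≤164).

Opt1, Opt4, Opt5, Opt7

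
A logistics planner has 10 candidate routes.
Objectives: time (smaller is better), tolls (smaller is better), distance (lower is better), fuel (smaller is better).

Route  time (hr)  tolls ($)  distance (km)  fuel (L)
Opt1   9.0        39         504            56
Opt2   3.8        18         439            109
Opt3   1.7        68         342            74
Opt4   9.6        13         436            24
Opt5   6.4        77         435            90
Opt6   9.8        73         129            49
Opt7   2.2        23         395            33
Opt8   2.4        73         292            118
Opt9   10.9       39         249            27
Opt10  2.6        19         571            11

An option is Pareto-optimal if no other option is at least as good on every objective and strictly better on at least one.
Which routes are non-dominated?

Opt1: dominated by Opt7 (time 2.2≤9.0, tolls 23≤39, distance 395≤504, fuel 33≤56).
Opt2: not dominated.
Opt3: not dominated (best time).
Opt4: not dominated (best tolls).
Opt5: dominated by Opt3 (time 1.7≤6.4, tolls 68≤77, distance 342≤435, fuel 74≤90).
Opt6: not dominated (best distance).
Opt7: not dominated.
Opt8: not dominated.
Opt9: not dominated.
Opt10: not dominated (best fuel).

Opt2, Opt3, Opt4, Opt6, Opt7, Opt8, Opt9, Opt10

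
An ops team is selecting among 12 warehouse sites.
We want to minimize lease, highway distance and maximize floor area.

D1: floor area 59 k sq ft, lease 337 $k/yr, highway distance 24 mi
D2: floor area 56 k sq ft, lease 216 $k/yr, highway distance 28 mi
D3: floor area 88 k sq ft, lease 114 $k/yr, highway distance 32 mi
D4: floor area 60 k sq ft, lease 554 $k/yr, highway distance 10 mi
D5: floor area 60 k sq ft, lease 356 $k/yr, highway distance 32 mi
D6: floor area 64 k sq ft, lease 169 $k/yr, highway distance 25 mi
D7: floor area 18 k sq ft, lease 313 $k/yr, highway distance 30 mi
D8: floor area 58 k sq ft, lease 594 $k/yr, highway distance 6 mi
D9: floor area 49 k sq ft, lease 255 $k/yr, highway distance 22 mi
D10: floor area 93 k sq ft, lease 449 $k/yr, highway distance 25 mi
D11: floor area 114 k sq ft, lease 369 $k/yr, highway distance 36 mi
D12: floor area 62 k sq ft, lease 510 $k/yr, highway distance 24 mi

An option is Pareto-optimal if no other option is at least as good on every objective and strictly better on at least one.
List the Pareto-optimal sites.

D1: not dominated.
D2: dominated by D6 (floor area 64≥56, lease 169≤216, highway distance 25≤28).
D3: not dominated (best lease).
D4: not dominated.
D5: dominated by D3 (floor area 88≥60, lease 114≤356, highway distance 32≤32).
D6: not dominated.
D7: dominated by D2 (floor area 56≥18, lease 216≤313, highway distance 28≤30).
D8: not dominated (best highway distance).
D9: not dominated.
D10: not dominated.
D11: not dominated (best floor area).
D12: not dominated.

D1, D3, D4, D6, D8, D9, D10, D11, D12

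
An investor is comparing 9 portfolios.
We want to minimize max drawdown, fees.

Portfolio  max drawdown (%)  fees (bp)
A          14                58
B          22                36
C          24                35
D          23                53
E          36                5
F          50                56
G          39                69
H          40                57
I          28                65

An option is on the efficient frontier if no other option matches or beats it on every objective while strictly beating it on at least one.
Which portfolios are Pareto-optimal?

A, B, C, E

A: not dominated (best max drawdown).
B: not dominated.
C: not dominated.
D: dominated by B (max drawdown 22≤23, fees 36≤53).
E: not dominated (best fees).
F: dominated by B (max drawdown 22≤50, fees 36≤56).
G: dominated by A (max drawdown 14≤39, fees 58≤69).
H: dominated by B (max drawdown 22≤40, fees 36≤57).
I: dominated by A (max drawdown 14≤28, fees 58≤65).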